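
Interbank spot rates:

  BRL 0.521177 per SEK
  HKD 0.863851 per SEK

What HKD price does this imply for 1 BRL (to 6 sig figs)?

BRL/HKD = 1.65750

1 BRL ÷ 0.521177 = 1.91873 SEK
1.91873 SEK × 0.863851 = 1.6575 HKD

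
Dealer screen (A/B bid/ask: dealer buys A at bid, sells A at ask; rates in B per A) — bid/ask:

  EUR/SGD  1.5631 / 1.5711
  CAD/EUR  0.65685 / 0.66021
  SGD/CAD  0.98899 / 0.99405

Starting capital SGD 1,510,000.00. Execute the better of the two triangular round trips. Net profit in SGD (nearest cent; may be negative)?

Net profit: SGD 23,281.22

Best loop SGD → CAD → EUR → SGD:
SGD 1,510,000.00 × 0.98899 (sell SGD at bid) = CAD 1,493,374.90
CAD 1,493,374.90 × 0.65685 (sell CAD at bid) = EUR 980,923.30
EUR 980,923.30 × 1.5631 (sell EUR at bid) = SGD 1,533,281.22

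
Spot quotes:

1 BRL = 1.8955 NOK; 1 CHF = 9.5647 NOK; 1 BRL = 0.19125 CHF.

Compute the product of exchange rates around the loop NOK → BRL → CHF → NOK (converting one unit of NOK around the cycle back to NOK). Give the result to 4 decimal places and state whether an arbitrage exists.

Around NOK → BRL → CHF → NOK: 1 ÷ 1.8955 × 0.19125 × 9.5647 = 0.965048
Product < 1; profitable direction is NOK → CHF → BRL → NOK.

0.9650 (arbitrage exists)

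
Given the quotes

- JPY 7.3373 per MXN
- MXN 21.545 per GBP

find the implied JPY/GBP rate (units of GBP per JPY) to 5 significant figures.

JPY/GBP = 0.0063258

1 JPY ÷ 7.3373 = 0.13629 MXN
0.13629 MXN ÷ 21.545 = 0.00632583 GBP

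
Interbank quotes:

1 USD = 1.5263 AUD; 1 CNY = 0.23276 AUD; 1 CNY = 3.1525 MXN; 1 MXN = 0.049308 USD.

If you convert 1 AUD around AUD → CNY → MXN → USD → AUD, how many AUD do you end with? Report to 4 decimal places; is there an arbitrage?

1.0193 (arbitrage exists)

Around AUD → CNY → MXN → USD → AUD: 1 ÷ 0.23276 × 3.1525 × 0.049308 × 1.5263 = 1.019305
Product > 1; profitable direction is AUD → CNY → MXN → USD → AUD.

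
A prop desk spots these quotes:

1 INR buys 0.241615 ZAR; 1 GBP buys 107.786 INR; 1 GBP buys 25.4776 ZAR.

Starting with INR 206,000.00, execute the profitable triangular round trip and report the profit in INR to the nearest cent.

Profitable loop is INR → ZAR → GBP → INR:
INR 206,000.00 × 0.241615 = ZAR 49,772.69
ZAR 49,772.69 ÷ 25.4776 = GBP 1,953.59
GBP 1,953.59 × 107.786 = INR 210,569.25
Profit = INR 210,569.25 − INR 206,000.00

Profit: INR 4,569.25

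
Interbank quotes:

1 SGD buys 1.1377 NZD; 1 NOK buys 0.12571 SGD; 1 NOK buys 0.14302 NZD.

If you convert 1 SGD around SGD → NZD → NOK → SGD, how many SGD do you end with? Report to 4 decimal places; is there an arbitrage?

1.0000 (no arbitrage)

Around SGD → NZD → NOK → SGD: 1 × 1.1377 ÷ 0.14302 × 0.12571 = 1.000002
Product ≈ 1 (deviation 0.000%, within rounding noise).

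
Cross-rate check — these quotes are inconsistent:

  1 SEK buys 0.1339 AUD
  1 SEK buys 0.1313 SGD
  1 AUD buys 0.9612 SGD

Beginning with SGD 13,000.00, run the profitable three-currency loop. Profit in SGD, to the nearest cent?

Profitable loop is SGD → AUD → SEK → SGD:
SGD 13,000.00 ÷ 0.9612 = AUD 13,524.76
AUD 13,524.76 ÷ 0.1339 = SEK 101,006.43
SEK 101,006.43 × 0.1313 = SGD 13,262.14
Profit = SGD 13,262.14 − SGD 13,000.00

Profit: SGD 262.14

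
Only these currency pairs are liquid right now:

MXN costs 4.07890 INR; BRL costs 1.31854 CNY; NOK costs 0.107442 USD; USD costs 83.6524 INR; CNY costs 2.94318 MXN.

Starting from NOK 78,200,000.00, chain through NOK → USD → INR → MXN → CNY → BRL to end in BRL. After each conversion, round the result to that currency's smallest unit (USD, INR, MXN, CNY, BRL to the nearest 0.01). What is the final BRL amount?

BRL 44,402,359.78

NOK 78,200,000.00 × 0.107442 = USD 8,401,964.40
USD 8,401,964.40 × 83.6524 = INR 702,844,486.77
INR 702,844,486.77 ÷ 4.07890 = MXN 172,312,262.32
MXN 172,312,262.32 ÷ 2.94318 = CNY 58,546,287.46
CNY 58,546,287.46 ÷ 1.31854 = BRL 44,402,359.78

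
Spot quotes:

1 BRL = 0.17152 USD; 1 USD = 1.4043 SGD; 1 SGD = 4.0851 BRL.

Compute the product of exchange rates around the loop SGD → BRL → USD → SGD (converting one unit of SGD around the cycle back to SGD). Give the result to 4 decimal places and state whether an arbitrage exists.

0.9840 (arbitrage exists)

Around SGD → BRL → USD → SGD: 1 × 4.0851 × 0.17152 × 1.4043 = 0.983960
Product < 1; profitable direction is SGD → USD → BRL → SGD.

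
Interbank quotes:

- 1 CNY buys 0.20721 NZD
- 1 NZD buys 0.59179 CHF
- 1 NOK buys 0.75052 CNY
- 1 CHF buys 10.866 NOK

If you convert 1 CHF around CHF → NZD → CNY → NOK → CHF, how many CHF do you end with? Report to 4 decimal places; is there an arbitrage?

1.0000 (no arbitrage)

Around CHF → NZD → CNY → NOK → CHF: 1 ÷ 0.59179 ÷ 0.20721 ÷ 0.75052 ÷ 10.866 = 0.999976
Product ≈ 1 (deviation 0.002%, within rounding noise).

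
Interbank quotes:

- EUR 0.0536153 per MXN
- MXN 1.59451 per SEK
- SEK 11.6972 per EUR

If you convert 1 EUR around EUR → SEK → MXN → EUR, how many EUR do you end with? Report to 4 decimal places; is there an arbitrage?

Around EUR → SEK → MXN → EUR: 1 × 11.6972 × 1.59451 × 0.0536153 = 0.999995
Product ≈ 1 (deviation 0.000%, within rounding noise).

1.0000 (no arbitrage)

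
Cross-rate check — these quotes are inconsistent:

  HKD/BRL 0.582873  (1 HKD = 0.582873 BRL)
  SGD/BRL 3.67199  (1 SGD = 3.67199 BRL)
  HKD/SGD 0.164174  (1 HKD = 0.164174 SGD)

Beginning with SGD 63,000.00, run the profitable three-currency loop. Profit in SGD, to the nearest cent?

Profit: SGD 2,158.71

Profitable loop is SGD → BRL → HKD → SGD:
SGD 63,000.00 × 3.67199 = BRL 231,335.37
BRL 231,335.37 ÷ 0.582873 = HKD 396,888.12
HKD 396,888.12 × 0.164174 = SGD 65,158.71
Profit = SGD 65,158.71 − SGD 63,000.00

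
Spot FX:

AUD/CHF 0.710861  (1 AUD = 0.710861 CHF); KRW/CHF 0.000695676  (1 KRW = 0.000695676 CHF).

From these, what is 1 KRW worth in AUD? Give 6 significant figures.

1 KRW × 0.000695676 = 0.000695676 CHF
0.000695676 CHF ÷ 0.710861 = 0.000978639 AUD

KRW/AUD = 0.000978639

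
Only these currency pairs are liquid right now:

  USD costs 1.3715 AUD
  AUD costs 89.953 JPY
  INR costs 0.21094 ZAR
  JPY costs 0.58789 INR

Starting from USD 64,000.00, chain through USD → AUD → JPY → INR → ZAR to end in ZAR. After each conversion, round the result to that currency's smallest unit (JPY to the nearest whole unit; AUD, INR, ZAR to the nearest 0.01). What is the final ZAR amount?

ZAR 979,143.80

USD 64,000.00 × 1.3715 = AUD 87,776.00
AUD 87,776.00 × 89.953 = JPY 7,895,715
JPY 7,895,715 × 0.58789 = INR 4,641,811.89
INR 4,641,811.89 × 0.21094 = ZAR 979,143.80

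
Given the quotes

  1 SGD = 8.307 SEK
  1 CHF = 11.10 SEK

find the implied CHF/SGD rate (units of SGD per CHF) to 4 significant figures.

CHF/SGD = 1.336

1 CHF × 11.10 = 11.1 SEK
11.1 SEK ÷ 8.307 = 1.33622 SGD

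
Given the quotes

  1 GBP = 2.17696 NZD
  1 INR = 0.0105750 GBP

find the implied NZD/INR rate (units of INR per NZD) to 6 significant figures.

NZD/INR = 43.4379

1 NZD ÷ 2.17696 = 0.459356 GBP
0.459356 GBP ÷ 0.0105750 = 43.4379 INR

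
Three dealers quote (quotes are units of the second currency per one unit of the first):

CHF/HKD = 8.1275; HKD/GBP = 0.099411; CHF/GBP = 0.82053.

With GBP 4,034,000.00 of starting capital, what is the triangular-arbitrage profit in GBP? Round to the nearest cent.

Profitable loop is GBP → HKD → CHF → GBP:
GBP 4,034,000.00 ÷ 0.099411 = HKD 40,579,010.37
HKD 40,579,010.37 ÷ 8.1275 = CHF 4,992,803.49
CHF 4,992,803.49 × 0.82053 = GBP 4,096,745.05
Profit = GBP 4,096,745.05 − GBP 4,034,000.00

Profit: GBP 62,745.05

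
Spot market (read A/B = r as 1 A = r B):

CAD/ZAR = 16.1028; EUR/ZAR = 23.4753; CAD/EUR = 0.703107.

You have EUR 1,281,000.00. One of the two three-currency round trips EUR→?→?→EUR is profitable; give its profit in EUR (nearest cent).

Profit: EUR 32,047.10

Profitable loop is EUR → ZAR → CAD → EUR:
EUR 1,281,000.00 × 23.4753 = ZAR 30,071,859.30
ZAR 30,071,859.30 ÷ 16.1028 = CAD 1,867,492.57
CAD 1,867,492.57 × 0.703107 = EUR 1,313,047.10
Profit = EUR 1,313,047.10 − EUR 1,281,000.00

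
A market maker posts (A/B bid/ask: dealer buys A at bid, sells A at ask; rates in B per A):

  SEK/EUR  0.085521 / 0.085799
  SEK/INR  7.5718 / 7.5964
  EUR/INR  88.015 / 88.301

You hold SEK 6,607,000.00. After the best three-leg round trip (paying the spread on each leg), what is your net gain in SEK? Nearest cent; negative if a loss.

Net result: SEK -3,782.65 (no profitable arbitrage after spreads)

Best loop SEK → INR → EUR → SEK:
SEK 6,607,000.00 × 7.5718 (sell SEK at bid) = INR 50,026,882.60
INR 50,026,882.60 ÷ 88.301 (buy EUR at ask) = EUR 566,549.45
EUR 566,549.45 ÷ 0.085799 (buy SEK at ask) = SEK 6,603,217.35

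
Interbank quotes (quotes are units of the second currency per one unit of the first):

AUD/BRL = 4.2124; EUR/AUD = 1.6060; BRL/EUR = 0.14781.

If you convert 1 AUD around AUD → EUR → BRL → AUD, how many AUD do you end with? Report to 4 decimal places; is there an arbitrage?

1.0000 (no arbitrage)

Around AUD → EUR → BRL → AUD: 1 ÷ 1.6060 ÷ 0.14781 ÷ 4.2124 = 1.000048
Product ≈ 1 (deviation 0.005%, within rounding noise).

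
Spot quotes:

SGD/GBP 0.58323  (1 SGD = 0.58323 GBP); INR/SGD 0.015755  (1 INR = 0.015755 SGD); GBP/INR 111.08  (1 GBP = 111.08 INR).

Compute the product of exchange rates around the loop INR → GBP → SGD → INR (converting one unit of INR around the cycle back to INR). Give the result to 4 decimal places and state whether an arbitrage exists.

0.9797 (arbitrage exists)

Around INR → GBP → SGD → INR: 1 ÷ 111.08 ÷ 0.58323 ÷ 0.015755 = 0.979729
Product < 1; profitable direction is INR → SGD → GBP → INR.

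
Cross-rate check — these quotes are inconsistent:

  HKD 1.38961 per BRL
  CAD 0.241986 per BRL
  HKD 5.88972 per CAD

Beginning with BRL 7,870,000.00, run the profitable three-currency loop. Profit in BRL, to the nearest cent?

Profitable loop is BRL → CAD → HKD → BRL:
BRL 7,870,000.00 × 0.241986 = CAD 1,904,429.82
CAD 1,904,429.82 × 5.88972 = HKD 11,216,558.40
HKD 11,216,558.40 ÷ 1.38961 = BRL 8,071,731.20
Profit = BRL 8,071,731.20 − BRL 7,870,000.00

Profit: BRL 201,731.20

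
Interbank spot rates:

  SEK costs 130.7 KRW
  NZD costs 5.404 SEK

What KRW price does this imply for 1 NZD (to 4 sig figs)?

1 NZD × 5.404 = 5.404 SEK
5.404 SEK × 130.7 = 706.303 KRW

NZD/KRW = 706.3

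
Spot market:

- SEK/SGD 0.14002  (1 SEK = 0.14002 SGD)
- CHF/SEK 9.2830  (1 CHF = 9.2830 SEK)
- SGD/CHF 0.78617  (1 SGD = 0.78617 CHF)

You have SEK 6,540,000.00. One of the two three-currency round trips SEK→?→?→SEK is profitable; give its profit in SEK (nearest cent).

Profit: SEK 143,018.13

Profitable loop is SEK → SGD → CHF → SEK:
SEK 6,540,000.00 × 0.14002 = SGD 915,730.80
SGD 915,730.80 × 0.78617 = CHF 719,920.08
CHF 719,920.08 × 9.2830 = SEK 6,683,018.13
Profit = SEK 6,683,018.13 − SEK 6,540,000.00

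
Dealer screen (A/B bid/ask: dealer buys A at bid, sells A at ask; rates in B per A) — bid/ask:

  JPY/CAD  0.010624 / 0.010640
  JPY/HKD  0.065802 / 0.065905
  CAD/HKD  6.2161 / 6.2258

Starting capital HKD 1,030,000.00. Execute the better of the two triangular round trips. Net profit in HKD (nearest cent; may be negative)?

Best loop HKD → JPY → CAD → HKD:
HKD 1,030,000.00 ÷ 0.065905 (buy JPY at ask) = JPY 15,628,556
JPY 15,628,556 × 0.010624 (sell JPY at bid) = CAD 166,037.78
CAD 166,037.78 × 6.2161 (sell CAD at bid) = HKD 1,032,107.45

Net profit: HKD 2,107.45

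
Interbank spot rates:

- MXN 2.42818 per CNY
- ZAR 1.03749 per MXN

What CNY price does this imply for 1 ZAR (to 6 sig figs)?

1 ZAR ÷ 1.03749 = 0.963865 MXN
0.963865 MXN ÷ 2.42818 = 0.396949 CNY

ZAR/CNY = 0.396949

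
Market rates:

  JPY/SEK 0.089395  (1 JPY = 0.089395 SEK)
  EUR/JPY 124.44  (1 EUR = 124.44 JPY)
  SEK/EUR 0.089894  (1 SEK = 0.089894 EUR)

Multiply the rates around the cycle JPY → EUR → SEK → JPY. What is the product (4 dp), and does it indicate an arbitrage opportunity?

Around JPY → EUR → SEK → JPY: 1 ÷ 124.44 ÷ 0.089894 ÷ 0.089395 = 0.999991
Product ≈ 1 (deviation 0.001%, within rounding noise).

1.0000 (no arbitrage)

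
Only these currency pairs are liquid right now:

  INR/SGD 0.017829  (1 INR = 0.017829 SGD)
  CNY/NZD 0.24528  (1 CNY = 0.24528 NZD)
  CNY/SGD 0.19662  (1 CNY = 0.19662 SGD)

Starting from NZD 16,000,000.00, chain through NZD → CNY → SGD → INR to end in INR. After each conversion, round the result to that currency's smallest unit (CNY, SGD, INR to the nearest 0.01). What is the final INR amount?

INR 719,380,318.58

NZD 16,000,000.00 ÷ 0.24528 = CNY 65,231,572.08
CNY 65,231,572.08 × 0.19662 = SGD 12,825,831.70
SGD 12,825,831.70 ÷ 0.017829 = INR 719,380,318.58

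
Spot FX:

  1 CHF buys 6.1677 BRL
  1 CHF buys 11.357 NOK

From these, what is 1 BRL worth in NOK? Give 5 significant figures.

BRL/NOK = 1.8414

1 BRL ÷ 6.1677 = 0.162135 CHF
0.162135 CHF × 11.357 = 1.84137 NOK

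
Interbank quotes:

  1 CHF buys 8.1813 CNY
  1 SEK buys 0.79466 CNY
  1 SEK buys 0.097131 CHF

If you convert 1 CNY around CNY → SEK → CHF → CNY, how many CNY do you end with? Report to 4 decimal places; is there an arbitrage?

1.0000 (no arbitrage)

Around CNY → SEK → CHF → CNY: 1 ÷ 0.79466 × 0.097131 × 8.1813 = 0.999997
Product ≈ 1 (deviation 0.000%, within rounding noise).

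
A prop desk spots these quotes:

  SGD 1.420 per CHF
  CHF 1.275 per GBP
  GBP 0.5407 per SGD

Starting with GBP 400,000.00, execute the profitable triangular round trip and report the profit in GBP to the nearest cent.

Profitable loop is GBP → SGD → CHF → GBP:
GBP 400,000.00 ÷ 0.5407 = SGD 739,781.76
SGD 739,781.76 ÷ 1.420 = CHF 520,973.07
CHF 520,973.07 ÷ 1.275 = GBP 408,606.33
Profit = GBP 408,606.33 − GBP 400,000.00

Profit: GBP 8,606.33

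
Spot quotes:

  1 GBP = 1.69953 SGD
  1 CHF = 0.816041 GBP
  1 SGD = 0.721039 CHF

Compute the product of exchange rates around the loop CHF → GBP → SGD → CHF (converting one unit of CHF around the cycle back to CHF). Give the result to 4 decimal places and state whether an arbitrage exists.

Around CHF → GBP → SGD → CHF: 1 × 0.816041 × 1.69953 × 0.721039 = 0.999999
Product ≈ 1 (deviation 0.000%, within rounding noise).

1.0000 (no arbitrage)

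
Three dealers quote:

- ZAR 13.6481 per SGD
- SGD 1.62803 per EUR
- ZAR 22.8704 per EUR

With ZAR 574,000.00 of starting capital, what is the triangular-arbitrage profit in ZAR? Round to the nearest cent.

Profit: ZAR 16,814.37

Profitable loop is ZAR → SGD → EUR → ZAR:
ZAR 574,000.00 ÷ 13.6481 = SGD 42,057.14
SGD 42,057.14 ÷ 1.62803 = EUR 25,833.15
EUR 25,833.15 × 22.8704 = ZAR 590,814.37
Profit = ZAR 590,814.37 − ZAR 574,000.00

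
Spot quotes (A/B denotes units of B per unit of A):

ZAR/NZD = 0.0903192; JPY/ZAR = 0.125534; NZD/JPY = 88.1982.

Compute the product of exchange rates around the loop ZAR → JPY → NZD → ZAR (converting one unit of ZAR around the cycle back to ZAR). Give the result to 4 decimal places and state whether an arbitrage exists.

Around ZAR → JPY → NZD → ZAR: 1 ÷ 0.125534 ÷ 88.1982 ÷ 0.0903192 = 0.999997
Product ≈ 1 (deviation 0.000%, within rounding noise).

1.0000 (no arbitrage)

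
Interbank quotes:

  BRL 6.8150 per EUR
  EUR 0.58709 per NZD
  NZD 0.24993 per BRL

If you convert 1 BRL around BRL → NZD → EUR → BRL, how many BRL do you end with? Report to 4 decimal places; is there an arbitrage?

Around BRL → NZD → EUR → BRL: 1 × 0.24993 × 0.58709 × 6.8150 = 0.999975
Product ≈ 1 (deviation 0.003%, within rounding noise).

1.0000 (no arbitrage)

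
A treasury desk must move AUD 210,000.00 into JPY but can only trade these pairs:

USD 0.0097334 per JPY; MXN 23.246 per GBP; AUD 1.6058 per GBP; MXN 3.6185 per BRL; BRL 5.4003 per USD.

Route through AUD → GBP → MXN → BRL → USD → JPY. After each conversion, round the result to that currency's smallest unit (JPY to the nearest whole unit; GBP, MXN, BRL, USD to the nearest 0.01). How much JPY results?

AUD 210,000.00 ÷ 1.6058 = GBP 130,775.94
GBP 130,775.94 × 23.246 = MXN 3,040,017.50
MXN 3,040,017.50 ÷ 3.6185 = BRL 840,131.96
BRL 840,131.96 ÷ 5.4003 = USD 155,571.35
USD 155,571.35 ÷ 0.0097334 = JPY 15,983,248

JPY 15,983,248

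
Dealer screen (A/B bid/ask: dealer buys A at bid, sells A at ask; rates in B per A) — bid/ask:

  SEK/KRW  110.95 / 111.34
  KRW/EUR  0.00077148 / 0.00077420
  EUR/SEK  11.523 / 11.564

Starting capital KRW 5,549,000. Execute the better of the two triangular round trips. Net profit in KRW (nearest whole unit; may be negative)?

Best loop KRW → SEK → EUR → KRW:
KRW 5,549,000 ÷ 111.34 (buy SEK at ask) = SEK 49,838.33
SEK 49,838.33 ÷ 11.564 (buy EUR at ask) = EUR 4,309.78
EUR 4,309.78 ÷ 0.00077420 (buy KRW at ask) = KRW 5,566,757

Net profit: KRW 17,757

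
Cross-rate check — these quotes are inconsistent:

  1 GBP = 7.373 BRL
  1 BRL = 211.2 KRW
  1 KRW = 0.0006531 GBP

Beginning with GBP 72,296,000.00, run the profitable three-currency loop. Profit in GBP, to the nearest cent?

Profitable loop is GBP → BRL → KRW → GBP:
GBP 72,296,000.00 × 7.373 = BRL 533,038,408.00
BRL 533,038,408.00 × 211.2 = KRW 112,577,711,770
KRW 112,577,711,770 × 0.0006531 = GBP 73,524,503.56
Profit = GBP 73,524,503.56 − GBP 72,296,000.00

Profit: GBP 1,228,503.56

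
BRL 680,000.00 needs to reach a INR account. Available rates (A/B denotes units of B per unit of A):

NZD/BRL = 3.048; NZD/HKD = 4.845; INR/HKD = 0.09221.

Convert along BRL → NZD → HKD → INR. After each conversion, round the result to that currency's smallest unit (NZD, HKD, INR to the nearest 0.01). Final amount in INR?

INR 11,722,215.59

BRL 680,000.00 ÷ 3.048 = NZD 223,097.11
NZD 223,097.11 × 4.845 = HKD 1,080,905.50
HKD 1,080,905.50 ÷ 0.09221 = INR 11,722,215.59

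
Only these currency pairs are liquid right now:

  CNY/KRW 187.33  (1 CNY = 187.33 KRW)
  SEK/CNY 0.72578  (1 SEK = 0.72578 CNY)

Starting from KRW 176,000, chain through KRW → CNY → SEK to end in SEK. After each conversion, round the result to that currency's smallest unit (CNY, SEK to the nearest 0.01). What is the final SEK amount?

KRW 176,000 ÷ 187.33 = CNY 939.52
CNY 939.52 ÷ 0.72578 = SEK 1,294.50

SEK 1,294.50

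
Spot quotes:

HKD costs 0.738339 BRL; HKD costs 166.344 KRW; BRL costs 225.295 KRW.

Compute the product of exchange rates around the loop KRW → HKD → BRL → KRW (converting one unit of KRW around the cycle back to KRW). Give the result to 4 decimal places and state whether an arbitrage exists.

1.0000 (no arbitrage)

Around KRW → HKD → BRL → KRW: 1 ÷ 166.344 × 0.738339 × 225.295 = 1.000001
Product ≈ 1 (deviation 0.000%, within rounding noise).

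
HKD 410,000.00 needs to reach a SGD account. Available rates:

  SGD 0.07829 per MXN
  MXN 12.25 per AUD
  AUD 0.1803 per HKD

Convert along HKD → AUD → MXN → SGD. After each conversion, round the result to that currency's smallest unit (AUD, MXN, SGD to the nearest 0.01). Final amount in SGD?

HKD 410,000.00 × 0.1803 = AUD 73,923.00
AUD 73,923.00 × 12.25 = MXN 905,556.75
MXN 905,556.75 × 0.07829 = SGD 70,896.04

SGD 70,896.04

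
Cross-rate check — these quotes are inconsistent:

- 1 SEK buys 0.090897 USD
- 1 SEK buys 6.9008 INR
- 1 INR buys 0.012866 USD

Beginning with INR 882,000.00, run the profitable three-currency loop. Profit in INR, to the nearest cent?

Profit: INR 20,973.80

Profitable loop is INR → SEK → USD → INR:
INR 882,000.00 ÷ 6.9008 = SEK 127,811.27
SEK 127,811.27 × 0.090897 = USD 11,617.66
USD 11,617.66 ÷ 0.012866 = INR 902,973.80
Profit = INR 902,973.80 − INR 882,000.00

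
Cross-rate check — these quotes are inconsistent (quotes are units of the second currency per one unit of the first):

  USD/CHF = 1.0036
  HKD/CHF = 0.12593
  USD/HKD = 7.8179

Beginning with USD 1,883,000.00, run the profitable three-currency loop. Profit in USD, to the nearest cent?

Profit: USD 36,515.65

Profitable loop is USD → CHF → HKD → USD:
USD 1,883,000.00 × 1.0036 = CHF 1,889,778.80
CHF 1,889,778.80 ÷ 0.12593 = HKD 15,006,581.43
HKD 15,006,581.43 ÷ 7.8179 = USD 1,919,515.65
Profit = USD 1,919,515.65 − USD 1,883,000.00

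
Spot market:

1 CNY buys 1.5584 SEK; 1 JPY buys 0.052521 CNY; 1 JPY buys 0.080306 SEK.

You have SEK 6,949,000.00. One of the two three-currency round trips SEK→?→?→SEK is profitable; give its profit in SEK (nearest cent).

Profit: SEK 133,494.46

Profitable loop is SEK → JPY → CNY → SEK:
SEK 6,949,000.00 ÷ 0.080306 = JPY 86,531,517
JPY 86,531,517 × 0.052521 = CNY 4,544,721.80
CNY 4,544,721.80 × 1.5584 = SEK 7,082,494.46
Profit = SEK 7,082,494.46 − SEK 6,949,000.00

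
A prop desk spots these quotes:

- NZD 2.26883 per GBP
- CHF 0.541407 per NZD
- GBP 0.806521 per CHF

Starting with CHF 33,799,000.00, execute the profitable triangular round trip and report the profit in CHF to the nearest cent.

Profitable loop is CHF → NZD → GBP → CHF:
CHF 33,799,000.00 ÷ 0.541407 = NZD 62,428,080.91
NZD 62,428,080.91 ÷ 2.26883 = GBP 27,515,539.25
GBP 27,515,539.25 ÷ 0.806521 = CHF 34,116,333.30
Profit = CHF 34,116,333.30 − CHF 33,799,000.00

Profit: CHF 317,333.30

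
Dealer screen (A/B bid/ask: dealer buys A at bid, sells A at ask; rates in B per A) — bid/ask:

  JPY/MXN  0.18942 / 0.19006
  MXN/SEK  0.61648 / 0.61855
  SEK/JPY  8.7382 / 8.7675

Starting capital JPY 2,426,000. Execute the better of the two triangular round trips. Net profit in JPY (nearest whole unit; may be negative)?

Best loop JPY → MXN → SEK → JPY:
JPY 2,426,000 × 0.18942 (sell JPY at bid) = MXN 459,532.92
MXN 459,532.92 × 0.61648 (sell MXN at bid) = SEK 283,292.85
SEK 283,292.85 × 8.7382 (sell SEK at bid) = JPY 2,475,470

Net profit: JPY 49,470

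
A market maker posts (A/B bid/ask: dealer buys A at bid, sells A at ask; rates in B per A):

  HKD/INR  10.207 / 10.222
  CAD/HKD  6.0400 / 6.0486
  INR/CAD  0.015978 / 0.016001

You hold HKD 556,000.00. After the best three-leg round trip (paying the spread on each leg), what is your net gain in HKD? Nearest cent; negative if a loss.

Best loop HKD → CAD → INR → HKD:
HKD 556,000.00 ÷ 6.0486 (buy CAD at ask) = CAD 91,922.10
CAD 91,922.10 ÷ 0.016001 (buy INR at ask) = INR 5,744,772.06
INR 5,744,772.06 ÷ 10.222 (buy HKD at ask) = HKD 562,000.79

Net profit: HKD 6,000.79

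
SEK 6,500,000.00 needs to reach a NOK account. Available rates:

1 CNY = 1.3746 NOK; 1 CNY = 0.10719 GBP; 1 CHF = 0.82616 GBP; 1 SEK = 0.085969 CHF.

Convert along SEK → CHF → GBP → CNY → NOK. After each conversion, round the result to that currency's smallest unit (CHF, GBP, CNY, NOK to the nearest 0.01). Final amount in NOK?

SEK 6,500,000.00 × 0.085969 = CHF 558,798.50
CHF 558,798.50 × 0.82616 = GBP 461,656.97
GBP 461,656.97 ÷ 0.10719 = CNY 4,306,903.35
CNY 4,306,903.35 × 1.3746 = NOK 5,920,269.34

NOK 5,920,269.34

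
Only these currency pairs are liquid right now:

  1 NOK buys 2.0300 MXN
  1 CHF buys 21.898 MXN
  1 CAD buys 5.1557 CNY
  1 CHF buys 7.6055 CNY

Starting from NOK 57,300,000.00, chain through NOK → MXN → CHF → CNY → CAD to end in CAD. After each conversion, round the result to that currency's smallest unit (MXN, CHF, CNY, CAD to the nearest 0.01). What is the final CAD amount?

NOK 57,300,000.00 × 2.0300 = MXN 116,319,000.00
MXN 116,319,000.00 ÷ 21.898 = CHF 5,311,854.96
CHF 5,311,854.96 × 7.6055 = CNY 40,399,312.90
CNY 40,399,312.90 ÷ 5.1557 = CAD 7,835,854.08

CAD 7,835,854.08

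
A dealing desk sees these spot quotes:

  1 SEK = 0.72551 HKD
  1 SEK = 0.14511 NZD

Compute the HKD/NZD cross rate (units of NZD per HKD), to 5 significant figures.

1 HKD ÷ 0.72551 = 1.37834 SEK
1.37834 SEK × 0.14511 = 0.200011 NZD

HKD/NZD = 0.20001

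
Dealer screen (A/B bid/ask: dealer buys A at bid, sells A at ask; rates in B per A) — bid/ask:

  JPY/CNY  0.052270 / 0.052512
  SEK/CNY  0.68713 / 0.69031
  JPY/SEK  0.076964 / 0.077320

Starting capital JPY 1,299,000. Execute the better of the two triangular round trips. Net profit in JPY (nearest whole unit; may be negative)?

Net profit: JPY 9,209

Best loop JPY → SEK → CNY → JPY:
JPY 1,299,000 × 0.076964 (sell JPY at bid) = SEK 99,976.24
SEK 99,976.24 × 0.68713 (sell SEK at bid) = CNY 68,696.67
CNY 68,696.67 ÷ 0.052512 (buy JPY at ask) = JPY 1,308,209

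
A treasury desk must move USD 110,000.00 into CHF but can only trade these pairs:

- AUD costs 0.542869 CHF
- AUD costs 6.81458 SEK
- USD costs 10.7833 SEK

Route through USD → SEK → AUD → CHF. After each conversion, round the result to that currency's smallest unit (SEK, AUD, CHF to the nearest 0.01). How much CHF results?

CHF 94,493.15

USD 110,000.00 × 10.7833 = SEK 1,186,163.00
SEK 1,186,163.00 ÷ 6.81458 = AUD 174,062.52
AUD 174,062.52 × 0.542869 = CHF 94,493.15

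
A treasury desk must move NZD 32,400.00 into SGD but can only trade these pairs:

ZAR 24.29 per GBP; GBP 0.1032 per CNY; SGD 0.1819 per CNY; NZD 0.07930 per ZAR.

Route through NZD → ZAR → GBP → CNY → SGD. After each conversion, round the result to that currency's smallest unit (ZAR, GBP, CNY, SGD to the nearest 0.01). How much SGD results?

NZD 32,400.00 ÷ 0.07930 = ZAR 408,575.03
ZAR 408,575.03 ÷ 24.29 = GBP 16,820.71
GBP 16,820.71 ÷ 0.1032 = CNY 162,991.38
CNY 162,991.38 × 0.1819 = SGD 29,648.13

SGD 29,648.13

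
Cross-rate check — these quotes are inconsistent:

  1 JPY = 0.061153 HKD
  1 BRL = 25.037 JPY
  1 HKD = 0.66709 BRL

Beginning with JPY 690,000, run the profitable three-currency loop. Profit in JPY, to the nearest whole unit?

Profit: JPY 14,748

Profitable loop is JPY → HKD → BRL → JPY:
JPY 690,000 × 0.061153 = HKD 42,195.57
HKD 42,195.57 × 0.66709 = BRL 28,148.24
BRL 28,148.24 × 25.037 = JPY 704,748
Profit = JPY 704,748 − JPY 690,000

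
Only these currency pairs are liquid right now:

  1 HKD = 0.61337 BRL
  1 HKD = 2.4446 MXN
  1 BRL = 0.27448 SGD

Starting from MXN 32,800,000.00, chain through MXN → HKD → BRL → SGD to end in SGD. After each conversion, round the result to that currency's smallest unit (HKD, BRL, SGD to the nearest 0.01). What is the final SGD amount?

MXN 32,800,000.00 ÷ 2.4446 = HKD 13,417,327.99
HKD 13,417,327.99 × 0.61337 = BRL 8,229,786.47
BRL 8,229,786.47 × 0.27448 = SGD 2,258,911.79

SGD 2,258,911.79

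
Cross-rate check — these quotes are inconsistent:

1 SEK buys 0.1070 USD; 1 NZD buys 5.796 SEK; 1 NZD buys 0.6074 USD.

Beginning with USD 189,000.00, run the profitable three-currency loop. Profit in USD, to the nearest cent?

Profitable loop is USD → NZD → SEK → USD:
USD 189,000.00 ÷ 0.6074 = NZD 311,162.33
NZD 311,162.33 × 5.796 = SEK 1,803,496.87
SEK 1,803,496.87 × 0.1070 = USD 192,974.17
Profit = USD 192,974.17 − USD 189,000.00

Profit: USD 3,974.17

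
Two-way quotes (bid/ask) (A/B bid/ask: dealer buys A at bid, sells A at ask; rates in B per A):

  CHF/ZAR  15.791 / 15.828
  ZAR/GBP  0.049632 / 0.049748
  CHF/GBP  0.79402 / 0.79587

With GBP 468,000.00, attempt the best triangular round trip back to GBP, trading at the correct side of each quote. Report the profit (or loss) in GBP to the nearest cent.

Net profit: GBP 3,927.87

Best loop GBP → ZAR → CHF → GBP:
GBP 468,000.00 ÷ 0.049748 (buy ZAR at ask) = ZAR 9,407,413.36
ZAR 9,407,413.36 ÷ 15.828 (buy CHF at ask) = CHF 594,352.63
CHF 594,352.63 × 0.79402 (sell CHF at bid) = GBP 471,927.87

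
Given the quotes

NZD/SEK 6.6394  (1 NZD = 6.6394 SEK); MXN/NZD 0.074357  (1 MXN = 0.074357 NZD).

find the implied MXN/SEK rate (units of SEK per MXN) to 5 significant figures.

1 MXN × 0.074357 = 0.074357 NZD
0.074357 NZD × 6.6394 = 0.493686 SEK

MXN/SEK = 0.49369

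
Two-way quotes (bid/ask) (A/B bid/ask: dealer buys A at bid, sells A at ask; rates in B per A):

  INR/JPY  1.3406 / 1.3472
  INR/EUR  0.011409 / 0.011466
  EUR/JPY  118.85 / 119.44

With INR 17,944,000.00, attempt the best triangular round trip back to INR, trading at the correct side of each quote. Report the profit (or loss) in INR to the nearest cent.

Best loop INR → EUR → JPY → INR:
INR 17,944,000.00 × 0.011409 (sell INR at bid) = EUR 204,723.10
EUR 204,723.10 × 118.85 (sell EUR at bid) = JPY 24,331,340
JPY 24,331,340 ÷ 1.3472 (buy INR at ask) = INR 18,060,673.96

Net profit: INR 116,673.96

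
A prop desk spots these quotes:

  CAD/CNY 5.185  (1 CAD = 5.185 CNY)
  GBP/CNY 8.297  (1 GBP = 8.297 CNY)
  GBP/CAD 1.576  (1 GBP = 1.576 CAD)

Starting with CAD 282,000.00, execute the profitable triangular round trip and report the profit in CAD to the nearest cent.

Profitable loop is CAD → GBP → CNY → CAD:
CAD 282,000.00 ÷ 1.576 = GBP 178,934.01
GBP 178,934.01 × 8.297 = CNY 1,484,615.48
CNY 1,484,615.48 ÷ 5.185 = CAD 286,328.93
Profit = CAD 286,328.93 − CAD 282,000.00

Profit: CAD 4,328.93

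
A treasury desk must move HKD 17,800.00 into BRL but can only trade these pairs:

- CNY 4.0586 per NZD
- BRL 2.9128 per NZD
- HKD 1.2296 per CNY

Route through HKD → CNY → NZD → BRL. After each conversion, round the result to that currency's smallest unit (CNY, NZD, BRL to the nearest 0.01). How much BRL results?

HKD 17,800.00 ÷ 1.2296 = CNY 14,476.25
CNY 14,476.25 ÷ 4.0586 = NZD 3,566.81
NZD 3,566.81 × 2.9128 = BRL 10,389.40

BRL 10,389.40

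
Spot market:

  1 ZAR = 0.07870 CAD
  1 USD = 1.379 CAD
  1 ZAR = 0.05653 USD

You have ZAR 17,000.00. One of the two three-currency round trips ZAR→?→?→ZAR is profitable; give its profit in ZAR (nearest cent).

Profit: ZAR 162.49

Profitable loop is ZAR → CAD → USD → ZAR:
ZAR 17,000.00 × 0.07870 = CAD 1,337.90
CAD 1,337.90 ÷ 1.379 = USD 970.20
USD 970.20 ÷ 0.05653 = ZAR 17,162.49
Profit = ZAR 17,162.49 − ZAR 17,000.00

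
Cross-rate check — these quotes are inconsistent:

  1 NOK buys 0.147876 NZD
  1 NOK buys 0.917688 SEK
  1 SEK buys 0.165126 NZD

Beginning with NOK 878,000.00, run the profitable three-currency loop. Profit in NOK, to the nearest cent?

Profit: NOK 21,719.92

Profitable loop is NOK → SEK → NZD → NOK:
NOK 878,000.00 × 0.917688 = SEK 805,730.06
SEK 805,730.06 × 0.165126 = NZD 133,046.98
NZD 133,046.98 ÷ 0.147876 = NOK 899,719.92
Profit = NOK 899,719.92 − NOK 878,000.00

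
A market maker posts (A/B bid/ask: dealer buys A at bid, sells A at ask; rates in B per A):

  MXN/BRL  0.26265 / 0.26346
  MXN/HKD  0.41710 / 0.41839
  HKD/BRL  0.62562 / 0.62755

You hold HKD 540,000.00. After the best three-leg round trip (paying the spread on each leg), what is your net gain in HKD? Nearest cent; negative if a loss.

Net profit: HKD 183.77

Best loop HKD → MXN → BRL → HKD:
HKD 540,000.00 ÷ 0.41839 (buy MXN at ask) = MXN 1,290,661.82
MXN 1,290,661.82 × 0.26265 (sell MXN at bid) = BRL 338,992.33
BRL 338,992.33 ÷ 0.62755 (buy HKD at ask) = HKD 540,183.77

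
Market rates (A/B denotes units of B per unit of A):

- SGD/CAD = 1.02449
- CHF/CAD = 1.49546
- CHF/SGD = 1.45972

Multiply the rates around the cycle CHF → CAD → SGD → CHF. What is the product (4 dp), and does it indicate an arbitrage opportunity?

Around CHF → CAD → SGD → CHF: 1 × 1.49546 ÷ 1.02449 ÷ 1.45972 = 0.999994
Product ≈ 1 (deviation 0.001%, within rounding noise).

1.0000 (no arbitrage)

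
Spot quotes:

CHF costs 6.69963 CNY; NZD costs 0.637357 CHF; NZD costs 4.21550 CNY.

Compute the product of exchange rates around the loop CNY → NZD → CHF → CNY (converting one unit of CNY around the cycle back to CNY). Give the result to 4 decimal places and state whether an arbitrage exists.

1.0129 (arbitrage exists)

Around CNY → NZD → CHF → CNY: 1 ÷ 4.21550 × 0.637357 × 6.69963 = 1.012942
Product > 1; profitable direction is CNY → NZD → CHF → CNY.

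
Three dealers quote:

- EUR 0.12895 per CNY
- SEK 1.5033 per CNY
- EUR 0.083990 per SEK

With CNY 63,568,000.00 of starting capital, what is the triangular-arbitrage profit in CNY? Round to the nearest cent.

Profitable loop is CNY → EUR → SEK → CNY:
CNY 63,568,000.00 × 0.12895 = EUR 8,197,093.60
EUR 8,197,093.60 ÷ 0.083990 = SEK 97,596,066.20
SEK 97,596,066.20 ÷ 1.5033 = CNY 64,921,217.45
Profit = CNY 64,921,217.45 − CNY 63,568,000.00

Profit: CNY 1,353,217.45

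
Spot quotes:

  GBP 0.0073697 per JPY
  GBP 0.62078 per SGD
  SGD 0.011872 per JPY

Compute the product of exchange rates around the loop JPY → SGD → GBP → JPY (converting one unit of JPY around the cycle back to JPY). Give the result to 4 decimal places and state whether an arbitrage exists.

Around JPY → SGD → GBP → JPY: 1 × 0.011872 × 0.62078 ÷ 0.0073697 = 1.000027
Product ≈ 1 (deviation 0.003%, within rounding noise).

1.0000 (no arbitrage)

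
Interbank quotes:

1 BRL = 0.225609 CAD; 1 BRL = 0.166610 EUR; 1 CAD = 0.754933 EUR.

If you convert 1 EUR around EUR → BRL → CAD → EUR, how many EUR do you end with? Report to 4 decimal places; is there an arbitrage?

1.0223 (arbitrage exists)

Around EUR → BRL → CAD → EUR: 1 ÷ 0.166610 × 0.225609 × 0.754933 = 1.022266
Product > 1; profitable direction is EUR → BRL → CAD → EUR.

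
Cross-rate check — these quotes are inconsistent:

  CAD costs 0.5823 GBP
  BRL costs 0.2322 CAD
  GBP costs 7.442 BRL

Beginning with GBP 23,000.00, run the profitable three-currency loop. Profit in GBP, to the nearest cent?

Profitable loop is GBP → BRL → CAD → GBP:
GBP 23,000.00 × 7.442 = BRL 171,166.00
BRL 171,166.00 × 0.2322 = CAD 39,744.75
CAD 39,744.75 × 0.5823 = GBP 23,143.37
Profit = GBP 23,143.37 − GBP 23,000.00

Profit: GBP 143.37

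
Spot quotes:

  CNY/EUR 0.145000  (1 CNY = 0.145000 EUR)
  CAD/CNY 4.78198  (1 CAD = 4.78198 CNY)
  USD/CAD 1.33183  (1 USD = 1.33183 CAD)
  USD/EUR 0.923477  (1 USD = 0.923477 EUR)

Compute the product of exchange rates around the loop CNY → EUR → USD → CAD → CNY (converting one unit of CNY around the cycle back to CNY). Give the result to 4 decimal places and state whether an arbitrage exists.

1.0000 (no arbitrage)

Around CNY → EUR → USD → CAD → CNY: 1 × 0.145000 ÷ 0.923477 × 1.33183 × 4.78198 = 0.999996
Product ≈ 1 (deviation 0.000%, within rounding noise).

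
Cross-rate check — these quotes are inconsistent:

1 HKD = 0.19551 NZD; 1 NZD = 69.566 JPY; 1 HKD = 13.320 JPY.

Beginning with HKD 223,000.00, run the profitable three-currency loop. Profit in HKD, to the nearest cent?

Profitable loop is HKD → NZD → JPY → HKD:
HKD 223,000.00 × 0.19551 = NZD 43,598.73
NZD 43,598.73 × 69.566 = JPY 3,032,989
JPY 3,032,989 ÷ 13.320 = HKD 227,701.90
Profit = HKD 227,701.90 − HKD 223,000.00

Profit: HKD 4,701.90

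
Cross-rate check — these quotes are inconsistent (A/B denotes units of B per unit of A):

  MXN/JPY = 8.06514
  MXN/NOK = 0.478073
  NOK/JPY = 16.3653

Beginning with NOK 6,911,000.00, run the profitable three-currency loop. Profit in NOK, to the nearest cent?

Profit: NOK 213,175.60

Profitable loop is NOK → MXN → JPY → NOK:
NOK 6,911,000.00 ÷ 0.478073 = MXN 14,455,951.29
MXN 14,455,951.29 × 8.06514 = JPY 116,589,271
JPY 116,589,271 ÷ 16.3653 = NOK 7,124,175.60
Profit = NOK 7,124,175.60 − NOK 6,911,000.00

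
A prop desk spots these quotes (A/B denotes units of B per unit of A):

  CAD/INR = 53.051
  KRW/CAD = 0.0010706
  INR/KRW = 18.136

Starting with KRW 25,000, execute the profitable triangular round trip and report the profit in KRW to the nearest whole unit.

Profitable loop is KRW → CAD → INR → KRW:
KRW 25,000 × 0.0010706 = CAD 26.76
CAD 26.76 × 53.051 = INR 1,419.91
INR 1,419.91 × 18.136 = KRW 25,751
Profit = KRW 25,751 − KRW 25,000

Profit: KRW 751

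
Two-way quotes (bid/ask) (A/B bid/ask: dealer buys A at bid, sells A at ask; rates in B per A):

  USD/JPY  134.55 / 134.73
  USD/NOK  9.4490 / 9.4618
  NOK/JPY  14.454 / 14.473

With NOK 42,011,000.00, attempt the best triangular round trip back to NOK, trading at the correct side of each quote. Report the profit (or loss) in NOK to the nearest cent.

Best loop NOK → JPY → USD → NOK:
NOK 42,011,000.00 × 14.454 (sell NOK at bid) = JPY 607,226,994
JPY 607,226,994 ÷ 134.73 (buy USD at ask) = USD 4,506,991.72
USD 4,506,991.72 × 9.4490 (sell USD at bid) = NOK 42,586,564.73

Net profit: NOK 575,564.73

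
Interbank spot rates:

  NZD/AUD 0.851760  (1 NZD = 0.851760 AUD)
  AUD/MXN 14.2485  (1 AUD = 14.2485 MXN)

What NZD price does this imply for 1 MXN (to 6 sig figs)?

MXN/NZD = 0.0823974

1 MXN ÷ 14.2485 = 0.0701828 AUD
0.0701828 AUD ÷ 0.851760 = 0.0823974 NZD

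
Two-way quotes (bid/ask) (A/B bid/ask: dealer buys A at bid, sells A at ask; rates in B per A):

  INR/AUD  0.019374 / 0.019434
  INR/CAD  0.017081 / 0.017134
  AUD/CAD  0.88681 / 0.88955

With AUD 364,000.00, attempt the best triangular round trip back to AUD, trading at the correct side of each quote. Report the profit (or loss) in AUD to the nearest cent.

Best loop AUD → CAD → INR → AUD:
AUD 364,000.00 × 0.88681 (sell AUD at bid) = CAD 322,798.84
CAD 322,798.84 ÷ 0.017134 (buy INR at ask) = INR 18,839,666.16
INR 18,839,666.16 × 0.019374 (sell INR at bid) = AUD 364,999.69

Net profit: AUD 999.69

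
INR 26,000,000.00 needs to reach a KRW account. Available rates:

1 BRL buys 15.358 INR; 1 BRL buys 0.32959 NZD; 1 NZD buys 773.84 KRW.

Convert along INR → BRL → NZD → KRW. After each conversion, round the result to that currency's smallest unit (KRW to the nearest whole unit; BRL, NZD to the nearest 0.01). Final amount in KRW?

KRW 431,781,354

INR 26,000,000.00 ÷ 15.358 = BRL 1,692,928.77
BRL 1,692,928.77 × 0.32959 = NZD 557,972.39
NZD 557,972.39 × 773.84 = KRW 431,781,354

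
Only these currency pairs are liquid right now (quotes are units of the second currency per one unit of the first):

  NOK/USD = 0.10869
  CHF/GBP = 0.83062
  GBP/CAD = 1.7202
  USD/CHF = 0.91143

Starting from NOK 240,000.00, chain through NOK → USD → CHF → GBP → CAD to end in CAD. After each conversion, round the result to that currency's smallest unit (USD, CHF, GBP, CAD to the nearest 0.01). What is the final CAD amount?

NOK 240,000.00 × 0.10869 = USD 26,085.60
USD 26,085.60 × 0.91143 = CHF 23,775.20
CHF 23,775.20 × 0.83062 = GBP 19,748.16
GBP 19,748.16 × 1.7202 = CAD 33,970.78

CAD 33,970.78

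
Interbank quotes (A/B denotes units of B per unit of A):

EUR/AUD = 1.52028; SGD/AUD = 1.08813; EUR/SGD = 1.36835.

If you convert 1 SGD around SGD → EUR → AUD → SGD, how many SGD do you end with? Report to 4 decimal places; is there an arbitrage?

1.0210 (arbitrage exists)

Around SGD → EUR → AUD → SGD: 1 ÷ 1.36835 × 1.52028 ÷ 1.08813 = 1.021047
Product > 1; profitable direction is SGD → EUR → AUD → SGD.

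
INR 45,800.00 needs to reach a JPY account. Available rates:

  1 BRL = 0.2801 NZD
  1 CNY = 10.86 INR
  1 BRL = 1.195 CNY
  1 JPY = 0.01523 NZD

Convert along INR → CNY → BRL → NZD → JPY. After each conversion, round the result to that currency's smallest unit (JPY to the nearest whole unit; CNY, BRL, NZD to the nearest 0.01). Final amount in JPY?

JPY 64,905

INR 45,800.00 ÷ 10.86 = CNY 4,217.31
CNY 4,217.31 ÷ 1.195 = BRL 3,529.13
BRL 3,529.13 × 0.2801 = NZD 988.51
NZD 988.51 ÷ 0.01523 = JPY 64,905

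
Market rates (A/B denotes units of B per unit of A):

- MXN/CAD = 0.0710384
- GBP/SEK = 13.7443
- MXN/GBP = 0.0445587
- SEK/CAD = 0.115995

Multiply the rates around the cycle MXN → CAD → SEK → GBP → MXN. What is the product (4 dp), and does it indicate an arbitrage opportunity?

Around MXN → CAD → SEK → GBP → MXN: 1 × 0.0710384 ÷ 0.115995 ÷ 13.7443 ÷ 0.0445587 = 0.999997
Product ≈ 1 (deviation 0.000%, within rounding noise).

1.0000 (no arbitrage)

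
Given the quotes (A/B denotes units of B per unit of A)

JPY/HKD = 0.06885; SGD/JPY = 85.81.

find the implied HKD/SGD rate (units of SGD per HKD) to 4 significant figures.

1 HKD ÷ 0.06885 = 14.5243 JPY
14.5243 JPY ÷ 85.81 = 0.169261 SGD

HKD/SGD = 0.1693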